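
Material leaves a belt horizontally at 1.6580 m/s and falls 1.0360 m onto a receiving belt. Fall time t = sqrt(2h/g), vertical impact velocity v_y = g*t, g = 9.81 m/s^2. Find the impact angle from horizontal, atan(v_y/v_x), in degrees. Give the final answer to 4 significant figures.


t = sqrt(2*1.0360/9.81) = 0.459579 s
v_y = 9.81 * 0.459579 = 4.50847 m/s
angle = atan(4.50847 / 1.6580) = 69.81 deg


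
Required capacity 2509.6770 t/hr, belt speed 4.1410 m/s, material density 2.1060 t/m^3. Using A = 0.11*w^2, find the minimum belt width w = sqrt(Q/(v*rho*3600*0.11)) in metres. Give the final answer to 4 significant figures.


A_req = 2509.6770 / (4.1410 * 2.1060 * 3600) = 0.0799377 m^2
w = sqrt(0.0799377 / 0.11)
w = 0.8525 m


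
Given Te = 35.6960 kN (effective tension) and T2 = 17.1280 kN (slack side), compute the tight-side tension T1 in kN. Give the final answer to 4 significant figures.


T1 = Te + T2 = 35.6960 + 17.1280
T1 = 52.82 kN


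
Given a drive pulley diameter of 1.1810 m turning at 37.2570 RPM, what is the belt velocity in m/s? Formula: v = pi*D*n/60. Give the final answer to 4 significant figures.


v = pi * 1.1810 * 37.2570 / 60
v = 2.304 m/s


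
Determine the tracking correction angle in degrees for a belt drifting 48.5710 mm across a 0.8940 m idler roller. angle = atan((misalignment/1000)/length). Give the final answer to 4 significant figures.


misalign_m = 48.5710 / 1000 = 0.048571 m
angle = atan(0.048571 / 0.8940)
angle = 3.110 deg


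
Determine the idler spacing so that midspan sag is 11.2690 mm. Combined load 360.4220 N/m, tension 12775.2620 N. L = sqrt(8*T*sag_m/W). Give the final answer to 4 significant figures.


sag = 11.2690/1000 = 0.011269 m
L = sqrt(8 * 12775.2620 * 0.011269 / 360.4220)
L = 1.788 m


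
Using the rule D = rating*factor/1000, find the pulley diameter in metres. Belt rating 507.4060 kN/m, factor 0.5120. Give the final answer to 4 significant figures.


D = 507.4060 * 0.5120 / 1000
D = 0.2598 m


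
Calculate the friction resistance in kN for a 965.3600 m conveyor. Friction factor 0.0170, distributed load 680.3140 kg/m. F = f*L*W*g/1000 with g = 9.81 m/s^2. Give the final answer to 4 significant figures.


F = 0.0170 * 965.3600 * 680.3140 * 9.81 / 1000
F = 109.5 kN


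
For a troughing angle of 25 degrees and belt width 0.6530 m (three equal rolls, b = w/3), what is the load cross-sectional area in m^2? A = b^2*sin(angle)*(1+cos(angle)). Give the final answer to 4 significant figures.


b = 0.6530/3 = 0.217667 m
A = 0.217667^2 * sin(25 deg) * (1 + cos(25 deg))
A = 0.03817 m^2


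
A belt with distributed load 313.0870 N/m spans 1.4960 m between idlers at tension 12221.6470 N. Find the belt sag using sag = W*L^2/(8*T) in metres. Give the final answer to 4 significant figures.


sag = 313.0870 * 1.4960^2 / (8 * 12221.6470)
sag = 0.007167 m


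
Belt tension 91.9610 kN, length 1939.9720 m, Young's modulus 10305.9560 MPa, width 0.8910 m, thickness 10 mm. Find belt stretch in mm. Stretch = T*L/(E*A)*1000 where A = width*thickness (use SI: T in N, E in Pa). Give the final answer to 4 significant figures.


A = 0.8910 * 0.01 = 0.00891 m^2
Stretch = 91.9610*1000 * 1939.9720 / (10305.9560e6 * 0.00891) * 1000
Stretch = 1943 mm


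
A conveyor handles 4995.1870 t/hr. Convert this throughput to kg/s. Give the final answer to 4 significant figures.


m_dot = 4995.1870 * 1000 / 3600
m_dot = 1388 kg/s


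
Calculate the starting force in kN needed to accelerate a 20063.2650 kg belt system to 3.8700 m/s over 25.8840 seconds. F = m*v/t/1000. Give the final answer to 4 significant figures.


F = 20063.2650 * 3.8700 / 25.8840 / 1000
F = 3.000 kN


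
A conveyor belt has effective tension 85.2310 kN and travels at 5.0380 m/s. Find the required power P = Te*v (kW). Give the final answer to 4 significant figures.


P = Te * v = 85.2310 * 5.0380
P = 429.4 kW


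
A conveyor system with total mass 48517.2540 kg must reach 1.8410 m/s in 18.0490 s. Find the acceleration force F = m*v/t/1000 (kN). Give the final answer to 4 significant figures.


F = 48517.2540 * 1.8410 / 18.0490 / 1000
F = 4.949 kN


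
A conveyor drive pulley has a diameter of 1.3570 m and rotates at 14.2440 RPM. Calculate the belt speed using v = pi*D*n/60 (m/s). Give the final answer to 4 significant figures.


v = pi * 1.3570 * 14.2440 / 60
v = 1.012 m/s


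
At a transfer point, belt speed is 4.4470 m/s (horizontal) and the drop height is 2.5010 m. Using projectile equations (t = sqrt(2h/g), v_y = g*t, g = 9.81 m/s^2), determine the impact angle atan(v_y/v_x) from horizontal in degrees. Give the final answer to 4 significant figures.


t = sqrt(2*2.5010/9.81) = 0.714064 s
v_y = 9.81 * 0.714064 = 7.00497 m/s
angle = atan(7.00497 / 4.4470) = 57.59 deg


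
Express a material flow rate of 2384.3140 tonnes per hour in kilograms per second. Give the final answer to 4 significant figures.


m_dot = 2384.3140 * 1000 / 3600
m_dot = 662.3 kg/s


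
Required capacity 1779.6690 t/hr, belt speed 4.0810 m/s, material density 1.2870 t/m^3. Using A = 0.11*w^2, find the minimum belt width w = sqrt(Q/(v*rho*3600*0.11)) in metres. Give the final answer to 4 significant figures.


A_req = 1779.6690 / (4.0810 * 1.2870 * 3600) = 0.0941221 m^2
w = sqrt(0.0941221 / 0.11)
w = 0.9250 m


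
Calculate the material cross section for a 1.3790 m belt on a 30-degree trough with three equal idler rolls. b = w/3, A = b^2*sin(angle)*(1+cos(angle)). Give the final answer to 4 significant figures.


b = 1.3790/3 = 0.459667 m
A = 0.459667^2 * sin(30 deg) * (1 + cos(30 deg))
A = 0.1971 m^2


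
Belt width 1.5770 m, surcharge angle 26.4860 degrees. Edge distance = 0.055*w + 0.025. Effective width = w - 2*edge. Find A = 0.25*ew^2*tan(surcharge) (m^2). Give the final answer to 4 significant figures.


edge = 0.055*1.5770 + 0.025 = 0.111735 m
ew = 1.5770 - 2*0.111735 = 1.35353 m
A = 0.25 * 1.35353^2 * tan(26.4860 deg)
A = 0.2282 m^2


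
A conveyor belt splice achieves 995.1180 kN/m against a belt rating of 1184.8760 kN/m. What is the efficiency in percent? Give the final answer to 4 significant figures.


Eff = 995.1180 / 1184.8760 * 100
Eff = 83.98 %


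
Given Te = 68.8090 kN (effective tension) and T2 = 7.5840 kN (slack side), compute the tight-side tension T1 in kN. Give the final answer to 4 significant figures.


T1 = Te + T2 = 68.8090 + 7.5840
T1 = 76.39 kN


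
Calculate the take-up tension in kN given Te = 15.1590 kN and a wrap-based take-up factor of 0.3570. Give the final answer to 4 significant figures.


T_tu = 15.1590 * 0.3570
T_tu = 5.412 kN


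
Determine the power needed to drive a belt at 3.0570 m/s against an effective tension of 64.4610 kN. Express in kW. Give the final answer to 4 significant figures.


P = Te * v = 64.4610 * 3.0570
P = 197.1 kW


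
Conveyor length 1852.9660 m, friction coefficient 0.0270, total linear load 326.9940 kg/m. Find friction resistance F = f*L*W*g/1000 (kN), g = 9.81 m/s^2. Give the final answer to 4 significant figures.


F = 0.0270 * 1852.9660 * 326.9940 * 9.81 / 1000
F = 160.5 kN


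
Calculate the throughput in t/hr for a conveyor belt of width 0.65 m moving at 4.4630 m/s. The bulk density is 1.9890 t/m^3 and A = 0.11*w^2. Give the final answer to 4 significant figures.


A = 0.11 * 0.65^2 = 0.046475 m^2
C = 0.046475 * 4.4630 * 1.9890 * 3600
C = 1485 t/hr


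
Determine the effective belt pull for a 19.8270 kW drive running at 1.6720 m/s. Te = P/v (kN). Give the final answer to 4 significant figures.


Te = P / v = 19.8270 / 1.6720
Te = 11.86 kN


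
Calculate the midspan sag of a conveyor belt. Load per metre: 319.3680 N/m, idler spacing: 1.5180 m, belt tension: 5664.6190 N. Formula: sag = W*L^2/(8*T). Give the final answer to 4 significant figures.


sag = 319.3680 * 1.5180^2 / (8 * 5664.6190)
sag = 0.01624 m


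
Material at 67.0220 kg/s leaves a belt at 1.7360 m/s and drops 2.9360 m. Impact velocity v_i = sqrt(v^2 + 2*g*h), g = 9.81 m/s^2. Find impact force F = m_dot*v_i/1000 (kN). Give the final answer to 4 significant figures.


v_i = sqrt(1.7360^2 + 2*9.81*2.9360) = 7.78576 m/s
F = 67.0220 * 7.78576 / 1000
F = 0.5218 kN


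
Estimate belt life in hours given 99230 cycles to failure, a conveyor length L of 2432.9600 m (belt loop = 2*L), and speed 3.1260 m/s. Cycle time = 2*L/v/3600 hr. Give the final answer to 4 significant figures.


cycle_time = 2 * 2432.9600 / 3.1260 / 3600 = 0.432388 hr
life = 99230 * 0.432388 = 42910 hours


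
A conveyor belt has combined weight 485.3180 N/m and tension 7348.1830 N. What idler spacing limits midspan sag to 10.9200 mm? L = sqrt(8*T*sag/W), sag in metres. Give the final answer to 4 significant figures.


sag = 10.9200/1000 = 0.010920 m
L = sqrt(8 * 7348.1830 * 0.010920 / 485.3180)
L = 1.150 m


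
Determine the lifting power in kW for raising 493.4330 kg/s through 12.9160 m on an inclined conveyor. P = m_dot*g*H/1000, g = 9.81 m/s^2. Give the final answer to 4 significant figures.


P = 493.4330 * 9.81 * 12.9160 / 1000
P = 62.52 kW


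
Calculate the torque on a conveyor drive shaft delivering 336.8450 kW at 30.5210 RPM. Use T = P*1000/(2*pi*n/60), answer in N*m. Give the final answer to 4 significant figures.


omega = 2*pi*30.5210/60 = 3.19615 rad/s
T = 336.8450*1000 / 3.19615
T = 105400 N*m


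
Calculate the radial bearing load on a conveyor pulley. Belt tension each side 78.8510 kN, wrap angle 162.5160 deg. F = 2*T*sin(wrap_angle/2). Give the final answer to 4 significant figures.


F = 2 * 78.8510 * sin(162.5160/2 deg)
F = 155.9 kN


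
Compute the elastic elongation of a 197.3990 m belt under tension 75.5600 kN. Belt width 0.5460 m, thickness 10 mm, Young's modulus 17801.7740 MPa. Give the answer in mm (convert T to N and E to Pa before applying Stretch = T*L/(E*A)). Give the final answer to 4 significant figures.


A = 0.5460 * 0.01 = 0.00546 m^2
Stretch = 75.5600*1000 * 197.3990 / (17801.7740e6 * 0.00546) * 1000
Stretch = 153.5 mm


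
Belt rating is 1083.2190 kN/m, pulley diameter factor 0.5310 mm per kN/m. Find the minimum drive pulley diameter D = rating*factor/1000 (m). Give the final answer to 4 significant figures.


D = 1083.2190 * 0.5310 / 1000
D = 0.5752 m


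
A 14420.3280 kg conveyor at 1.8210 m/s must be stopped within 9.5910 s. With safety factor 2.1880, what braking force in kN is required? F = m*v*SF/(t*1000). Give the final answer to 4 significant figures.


F = 14420.3280 * 1.8210 / 9.5910 * 2.1880 / 1000
F = 5.991 kN


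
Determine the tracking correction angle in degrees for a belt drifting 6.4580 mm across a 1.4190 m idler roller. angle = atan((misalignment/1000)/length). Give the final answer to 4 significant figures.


misalign_m = 6.4580 / 1000 = 0.006458 m
angle = atan(0.006458 / 1.4190)
angle = 0.2608 deg


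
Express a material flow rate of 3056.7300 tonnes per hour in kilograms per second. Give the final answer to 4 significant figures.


m_dot = 3056.7300 * 1000 / 3600
m_dot = 849.1 kg/s


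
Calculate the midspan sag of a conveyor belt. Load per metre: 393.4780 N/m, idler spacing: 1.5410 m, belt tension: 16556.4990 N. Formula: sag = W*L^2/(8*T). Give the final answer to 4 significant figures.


sag = 393.4780 * 1.5410^2 / (8 * 16556.4990)
sag = 0.007055 m


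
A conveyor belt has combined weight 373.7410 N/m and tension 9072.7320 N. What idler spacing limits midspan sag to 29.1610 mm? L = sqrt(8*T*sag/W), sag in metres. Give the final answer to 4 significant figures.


sag = 29.1610/1000 = 0.029161 m
L = sqrt(8 * 9072.7320 * 0.029161 / 373.7410)
L = 2.380 m


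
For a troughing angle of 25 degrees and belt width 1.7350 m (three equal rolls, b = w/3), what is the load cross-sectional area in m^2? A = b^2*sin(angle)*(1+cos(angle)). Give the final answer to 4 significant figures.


b = 1.7350/3 = 0.578333 m
A = 0.578333^2 * sin(25 deg) * (1 + cos(25 deg))
A = 0.2695 m^2


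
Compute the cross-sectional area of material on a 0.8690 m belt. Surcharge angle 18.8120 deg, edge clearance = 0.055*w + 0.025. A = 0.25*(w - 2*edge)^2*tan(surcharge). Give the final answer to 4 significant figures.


edge = 0.055*0.8690 + 0.025 = 0.072795 m
ew = 0.8690 - 2*0.072795 = 0.72341 m
A = 0.25 * 0.72341^2 * tan(18.8120 deg)
A = 0.04457 m^2


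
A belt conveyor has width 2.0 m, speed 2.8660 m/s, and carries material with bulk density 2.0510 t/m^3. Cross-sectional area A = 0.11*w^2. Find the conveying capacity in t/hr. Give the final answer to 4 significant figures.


A = 0.11 * 2.0^2 = 0.44 m^2
C = 0.44 * 2.8660 * 2.0510 * 3600
C = 9311 t/hr


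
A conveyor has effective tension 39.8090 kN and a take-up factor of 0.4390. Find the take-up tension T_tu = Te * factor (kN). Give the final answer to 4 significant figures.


T_tu = 39.8090 * 0.4390
T_tu = 17.48 kN


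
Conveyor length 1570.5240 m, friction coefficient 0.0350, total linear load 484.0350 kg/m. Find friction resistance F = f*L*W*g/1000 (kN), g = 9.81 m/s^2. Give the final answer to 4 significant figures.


F = 0.0350 * 1570.5240 * 484.0350 * 9.81 / 1000
F = 261.0 kN


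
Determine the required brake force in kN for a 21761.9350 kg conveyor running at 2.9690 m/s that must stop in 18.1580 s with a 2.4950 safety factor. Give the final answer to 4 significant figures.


F = 21761.9350 * 2.9690 / 18.1580 * 2.4950 / 1000
F = 8.878 kN


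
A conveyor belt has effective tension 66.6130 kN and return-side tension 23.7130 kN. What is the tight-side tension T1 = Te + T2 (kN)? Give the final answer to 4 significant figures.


T1 = Te + T2 = 66.6130 + 23.7130
T1 = 90.33 kN


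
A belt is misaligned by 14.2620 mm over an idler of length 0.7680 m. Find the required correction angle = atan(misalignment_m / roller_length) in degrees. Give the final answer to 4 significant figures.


misalign_m = 14.2620 / 1000 = 0.014262 m
angle = atan(0.014262 / 0.7680)
angle = 1.064 deg


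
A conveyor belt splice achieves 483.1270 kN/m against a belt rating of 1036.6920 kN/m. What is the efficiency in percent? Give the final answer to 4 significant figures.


Eff = 483.1270 / 1036.6920 * 100
Eff = 46.60 %


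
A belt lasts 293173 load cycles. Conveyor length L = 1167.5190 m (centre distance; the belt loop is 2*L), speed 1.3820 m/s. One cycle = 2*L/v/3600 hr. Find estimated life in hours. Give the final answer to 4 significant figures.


cycle_time = 2 * 1167.5190 / 1.3820 / 3600 = 0.469336 hr
life = 293173 * 0.469336 = 137600 hours


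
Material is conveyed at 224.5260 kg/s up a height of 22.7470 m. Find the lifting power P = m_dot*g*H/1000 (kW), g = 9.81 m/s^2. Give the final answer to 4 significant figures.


P = 224.5260 * 9.81 * 22.7470 / 1000
P = 50.10 kW


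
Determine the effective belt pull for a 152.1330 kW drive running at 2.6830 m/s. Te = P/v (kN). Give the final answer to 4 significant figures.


Te = P / v = 152.1330 / 2.6830
Te = 56.70 kN


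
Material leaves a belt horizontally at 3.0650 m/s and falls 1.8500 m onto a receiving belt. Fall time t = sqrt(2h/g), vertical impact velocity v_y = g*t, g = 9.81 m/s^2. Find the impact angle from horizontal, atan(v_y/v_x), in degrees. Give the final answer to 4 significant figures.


t = sqrt(2*1.8500/9.81) = 0.614139 s
v_y = 9.81 * 0.614139 = 6.0247 m/s
angle = atan(6.0247 / 3.0650) = 63.04 deg


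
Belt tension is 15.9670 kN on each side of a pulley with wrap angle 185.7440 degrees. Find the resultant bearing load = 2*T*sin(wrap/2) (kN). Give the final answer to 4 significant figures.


F = 2 * 15.9670 * sin(185.7440/2 deg)
F = 31.89 kN


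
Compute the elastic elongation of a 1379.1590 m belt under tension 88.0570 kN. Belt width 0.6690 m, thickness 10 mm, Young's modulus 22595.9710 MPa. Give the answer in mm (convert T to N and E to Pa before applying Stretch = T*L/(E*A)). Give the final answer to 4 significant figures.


A = 0.6690 * 0.01 = 0.00669 m^2
Stretch = 88.0570*1000 * 1379.1590 / (22595.9710e6 * 0.00669) * 1000
Stretch = 803.4 mm


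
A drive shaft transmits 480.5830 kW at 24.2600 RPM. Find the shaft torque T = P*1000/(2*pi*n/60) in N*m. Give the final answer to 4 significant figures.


omega = 2*pi*24.2600/60 = 2.5405 rad/s
T = 480.5830*1000 / 2.5405
T = 189200 N*m


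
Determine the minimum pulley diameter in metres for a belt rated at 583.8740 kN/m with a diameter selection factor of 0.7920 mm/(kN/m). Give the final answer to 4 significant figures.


D = 583.8740 * 0.7920 / 1000
D = 0.4624 m


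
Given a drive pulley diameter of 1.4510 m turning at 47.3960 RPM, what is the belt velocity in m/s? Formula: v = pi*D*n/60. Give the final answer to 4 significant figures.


v = pi * 1.4510 * 47.3960 / 60
v = 3.601 m/s


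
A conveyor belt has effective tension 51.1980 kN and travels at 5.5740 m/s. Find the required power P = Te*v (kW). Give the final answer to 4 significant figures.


P = Te * v = 51.1980 * 5.5740
P = 285.4 kW


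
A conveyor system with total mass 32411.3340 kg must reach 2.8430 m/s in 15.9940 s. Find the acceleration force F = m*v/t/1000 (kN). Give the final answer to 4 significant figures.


F = 32411.3340 * 2.8430 / 15.9940 / 1000
F = 5.761 kN


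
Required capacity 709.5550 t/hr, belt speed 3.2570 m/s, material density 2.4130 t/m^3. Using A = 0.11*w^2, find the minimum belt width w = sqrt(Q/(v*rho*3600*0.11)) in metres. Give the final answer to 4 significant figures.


A_req = 709.5550 / (3.2570 * 2.4130 * 3600) = 0.0250789 m^2
w = sqrt(0.0250789 / 0.11)
w = 0.4775 m


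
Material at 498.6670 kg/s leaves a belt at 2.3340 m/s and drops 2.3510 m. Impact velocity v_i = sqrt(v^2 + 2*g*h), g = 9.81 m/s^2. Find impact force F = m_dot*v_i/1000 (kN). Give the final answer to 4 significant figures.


v_i = sqrt(2.3340^2 + 2*9.81*2.3510) = 7.18152 m/s
F = 498.6670 * 7.18152 / 1000
F = 3.581 kN


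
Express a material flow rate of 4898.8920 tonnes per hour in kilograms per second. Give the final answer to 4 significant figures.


m_dot = 4898.8920 * 1000 / 3600
m_dot = 1361 kg/s


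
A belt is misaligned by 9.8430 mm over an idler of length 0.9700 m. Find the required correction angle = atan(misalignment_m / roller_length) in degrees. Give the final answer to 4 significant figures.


misalign_m = 9.8430 / 1000 = 0.009843 m
angle = atan(0.009843 / 0.9700)
angle = 0.5814 deg


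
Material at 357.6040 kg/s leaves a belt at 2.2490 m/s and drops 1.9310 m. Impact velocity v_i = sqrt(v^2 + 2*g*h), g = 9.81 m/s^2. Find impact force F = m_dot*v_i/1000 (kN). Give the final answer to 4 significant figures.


v_i = sqrt(2.2490^2 + 2*9.81*1.9310) = 6.55318 m/s
F = 357.6040 * 6.55318 / 1000
F = 2.343 kN


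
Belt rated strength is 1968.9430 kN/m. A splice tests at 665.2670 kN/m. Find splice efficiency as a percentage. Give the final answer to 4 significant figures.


Eff = 665.2670 / 1968.9430 * 100
Eff = 33.79 %


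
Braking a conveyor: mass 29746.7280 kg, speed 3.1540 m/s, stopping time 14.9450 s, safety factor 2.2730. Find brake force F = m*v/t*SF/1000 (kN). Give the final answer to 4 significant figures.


F = 29746.7280 * 3.1540 / 14.9450 * 2.2730 / 1000
F = 14.27 kN


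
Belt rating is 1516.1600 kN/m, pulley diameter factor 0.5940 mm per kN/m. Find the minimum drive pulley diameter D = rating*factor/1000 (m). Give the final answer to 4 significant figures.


D = 1516.1600 * 0.5940 / 1000
D = 0.9006 m


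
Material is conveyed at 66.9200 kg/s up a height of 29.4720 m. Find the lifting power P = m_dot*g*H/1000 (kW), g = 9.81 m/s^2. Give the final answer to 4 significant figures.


P = 66.9200 * 9.81 * 29.4720 / 1000
P = 19.35 kW


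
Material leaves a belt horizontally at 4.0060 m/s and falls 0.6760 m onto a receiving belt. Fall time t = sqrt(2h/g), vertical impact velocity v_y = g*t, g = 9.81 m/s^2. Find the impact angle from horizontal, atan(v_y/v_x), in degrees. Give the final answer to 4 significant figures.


t = sqrt(2*0.6760/9.81) = 0.371239 s
v_y = 9.81 * 0.371239 = 3.64185 m/s
angle = atan(3.64185 / 4.0060) = 42.27 deg


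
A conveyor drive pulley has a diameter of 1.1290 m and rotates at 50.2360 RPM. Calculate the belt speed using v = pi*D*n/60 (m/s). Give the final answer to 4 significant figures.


v = pi * 1.1290 * 50.2360 / 60
v = 2.970 m/s


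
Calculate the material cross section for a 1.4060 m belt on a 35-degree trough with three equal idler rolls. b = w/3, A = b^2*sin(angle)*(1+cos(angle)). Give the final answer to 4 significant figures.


b = 1.4060/3 = 0.468667 m
A = 0.468667^2 * sin(35 deg) * (1 + cos(35 deg))
A = 0.2292 m^2


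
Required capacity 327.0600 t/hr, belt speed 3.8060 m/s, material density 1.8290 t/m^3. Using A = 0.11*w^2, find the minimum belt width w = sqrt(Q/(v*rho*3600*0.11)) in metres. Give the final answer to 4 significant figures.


A_req = 327.0600 / (3.8060 * 1.8290 * 3600) = 0.013051 m^2
w = sqrt(0.013051 / 0.11)
w = 0.3444 m


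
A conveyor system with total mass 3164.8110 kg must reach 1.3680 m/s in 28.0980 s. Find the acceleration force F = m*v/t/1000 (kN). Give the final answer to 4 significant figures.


F = 3164.8110 * 1.3680 / 28.0980 / 1000
F = 0.1541 kN


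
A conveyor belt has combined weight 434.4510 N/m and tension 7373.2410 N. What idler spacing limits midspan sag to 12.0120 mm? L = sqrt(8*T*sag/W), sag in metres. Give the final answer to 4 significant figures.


sag = 12.0120/1000 = 0.012012 m
L = sqrt(8 * 7373.2410 * 0.012012 / 434.4510)
L = 1.277 m


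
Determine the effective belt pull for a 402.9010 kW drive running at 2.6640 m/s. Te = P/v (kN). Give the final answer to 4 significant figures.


Te = P / v = 402.9010 / 2.6640
Te = 151.2 kN


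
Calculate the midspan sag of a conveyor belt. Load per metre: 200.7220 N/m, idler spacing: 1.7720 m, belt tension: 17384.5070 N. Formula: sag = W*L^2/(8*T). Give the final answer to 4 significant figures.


sag = 200.7220 * 1.7720^2 / (8 * 17384.5070)
sag = 0.004532 m


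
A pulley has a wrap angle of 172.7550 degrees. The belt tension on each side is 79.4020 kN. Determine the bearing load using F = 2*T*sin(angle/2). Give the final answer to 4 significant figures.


F = 2 * 79.4020 * sin(172.7550/2 deg)
F = 158.5 kN


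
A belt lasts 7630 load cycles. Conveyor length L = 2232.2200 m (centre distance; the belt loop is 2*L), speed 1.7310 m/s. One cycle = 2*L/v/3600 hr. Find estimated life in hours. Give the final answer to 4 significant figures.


cycle_time = 2 * 2232.2200 / 1.7310 / 3600 = 0.71642 hr
life = 7630 * 0.71642 = 5466 hours


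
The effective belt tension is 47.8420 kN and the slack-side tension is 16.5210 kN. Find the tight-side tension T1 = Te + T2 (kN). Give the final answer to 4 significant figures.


T1 = Te + T2 = 47.8420 + 16.5210
T1 = 64.36 kN


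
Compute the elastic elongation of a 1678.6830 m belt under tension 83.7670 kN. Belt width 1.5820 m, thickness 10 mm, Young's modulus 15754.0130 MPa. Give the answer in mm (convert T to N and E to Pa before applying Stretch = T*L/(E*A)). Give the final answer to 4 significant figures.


A = 1.5820 * 0.01 = 0.01582 m^2
Stretch = 83.7670*1000 * 1678.6830 / (15754.0130e6 * 0.01582) * 1000
Stretch = 564.2 mm


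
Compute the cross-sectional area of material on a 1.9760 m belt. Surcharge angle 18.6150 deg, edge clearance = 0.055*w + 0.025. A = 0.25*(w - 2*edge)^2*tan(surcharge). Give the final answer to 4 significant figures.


edge = 0.055*1.9760 + 0.025 = 0.13368 m
ew = 1.9760 - 2*0.13368 = 1.70864 m
A = 0.25 * 1.70864^2 * tan(18.6150 deg)
A = 0.2458 m^2


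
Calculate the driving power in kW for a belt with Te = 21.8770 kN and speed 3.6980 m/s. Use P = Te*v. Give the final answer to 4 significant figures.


P = Te * v = 21.8770 * 3.6980
P = 80.90 kW


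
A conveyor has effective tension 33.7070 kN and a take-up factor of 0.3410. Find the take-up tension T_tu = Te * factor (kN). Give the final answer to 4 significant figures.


T_tu = 33.7070 * 0.3410
T_tu = 11.49 kN


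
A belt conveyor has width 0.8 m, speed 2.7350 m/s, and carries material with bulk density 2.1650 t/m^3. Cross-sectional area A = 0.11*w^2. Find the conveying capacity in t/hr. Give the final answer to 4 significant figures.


A = 0.11 * 0.8^2 = 0.0704 m^2
C = 0.0704 * 2.7350 * 2.1650 * 3600
C = 1501 t/hr


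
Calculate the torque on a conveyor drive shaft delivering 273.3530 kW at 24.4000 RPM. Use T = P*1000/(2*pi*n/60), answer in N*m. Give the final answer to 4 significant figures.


omega = 2*pi*24.4000/60 = 2.55516 rad/s
T = 273.3530*1000 / 2.55516
T = 107000 N*m


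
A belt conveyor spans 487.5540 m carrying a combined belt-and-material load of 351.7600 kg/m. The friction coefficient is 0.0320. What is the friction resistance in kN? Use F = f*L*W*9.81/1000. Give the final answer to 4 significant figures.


F = 0.0320 * 487.5540 * 351.7600 * 9.81 / 1000
F = 53.84 kN


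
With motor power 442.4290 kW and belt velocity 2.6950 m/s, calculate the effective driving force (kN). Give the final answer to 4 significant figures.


Te = P / v = 442.4290 / 2.6950
Te = 164.2 kN


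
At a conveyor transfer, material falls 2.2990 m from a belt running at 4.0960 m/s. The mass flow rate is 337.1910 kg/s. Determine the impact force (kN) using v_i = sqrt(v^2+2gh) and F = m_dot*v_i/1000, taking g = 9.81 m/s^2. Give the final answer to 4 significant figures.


v_i = sqrt(4.0960^2 + 2*9.81*2.2990) = 7.86661 m/s
F = 337.1910 * 7.86661 / 1000
F = 2.653 kN


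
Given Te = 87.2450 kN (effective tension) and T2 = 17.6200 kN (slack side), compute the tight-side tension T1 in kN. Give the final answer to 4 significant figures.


T1 = Te + T2 = 87.2450 + 17.6200
T1 = 104.9 kN


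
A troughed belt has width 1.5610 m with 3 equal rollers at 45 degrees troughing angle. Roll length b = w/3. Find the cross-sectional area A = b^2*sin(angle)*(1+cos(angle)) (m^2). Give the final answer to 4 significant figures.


b = 1.5610/3 = 0.520333 m
A = 0.520333^2 * sin(45 deg) * (1 + cos(45 deg))
A = 0.3268 m^2


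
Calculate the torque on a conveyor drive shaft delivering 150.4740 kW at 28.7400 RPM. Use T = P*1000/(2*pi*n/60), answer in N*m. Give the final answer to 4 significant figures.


omega = 2*pi*28.7400/60 = 3.00965 rad/s
T = 150.4740*1000 / 3.00965
T = 50000 N*m


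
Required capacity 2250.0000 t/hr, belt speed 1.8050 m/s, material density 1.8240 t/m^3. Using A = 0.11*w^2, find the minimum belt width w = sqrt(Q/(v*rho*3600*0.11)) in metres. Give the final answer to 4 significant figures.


A_req = 2250.0000 / (1.8050 * 1.8240 * 3600) = 0.189836 m^2
w = sqrt(0.189836 / 0.11)
w = 1.314 m


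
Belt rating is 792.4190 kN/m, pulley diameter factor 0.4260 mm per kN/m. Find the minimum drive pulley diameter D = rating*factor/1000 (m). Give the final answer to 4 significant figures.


D = 792.4190 * 0.4260 / 1000
D = 0.3376 m


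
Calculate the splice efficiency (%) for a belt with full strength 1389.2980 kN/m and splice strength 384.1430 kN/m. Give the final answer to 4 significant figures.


Eff = 384.1430 / 1389.2980 * 100
Eff = 27.65 %


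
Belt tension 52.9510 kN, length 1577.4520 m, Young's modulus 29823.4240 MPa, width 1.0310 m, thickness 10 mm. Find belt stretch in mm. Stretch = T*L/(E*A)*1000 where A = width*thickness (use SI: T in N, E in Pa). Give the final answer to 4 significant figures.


A = 1.0310 * 0.01 = 0.01031 m^2
Stretch = 52.9510*1000 * 1577.4520 / (29823.4240e6 * 0.01031) * 1000
Stretch = 271.7 mm


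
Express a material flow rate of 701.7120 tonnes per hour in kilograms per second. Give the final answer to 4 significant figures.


m_dot = 701.7120 * 1000 / 3600
m_dot = 194.9 kg/s


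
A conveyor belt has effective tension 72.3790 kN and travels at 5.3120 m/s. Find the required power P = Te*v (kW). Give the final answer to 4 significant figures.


P = Te * v = 72.3790 * 5.3120
P = 384.5 kW


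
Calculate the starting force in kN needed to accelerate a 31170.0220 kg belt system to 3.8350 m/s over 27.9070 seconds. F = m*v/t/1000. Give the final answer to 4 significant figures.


F = 31170.0220 * 3.8350 / 27.9070 / 1000
F = 4.283 kN


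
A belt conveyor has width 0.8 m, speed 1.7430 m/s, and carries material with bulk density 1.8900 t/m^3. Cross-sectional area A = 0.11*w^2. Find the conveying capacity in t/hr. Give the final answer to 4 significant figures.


A = 0.11 * 0.8^2 = 0.0704 m^2
C = 0.0704 * 1.7430 * 1.8900 * 3600
C = 834.9 t/hr


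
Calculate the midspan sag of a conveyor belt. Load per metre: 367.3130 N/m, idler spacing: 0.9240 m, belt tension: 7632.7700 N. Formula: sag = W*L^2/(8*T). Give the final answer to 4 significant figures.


sag = 367.3130 * 0.9240^2 / (8 * 7632.7700)
sag = 0.005136 m


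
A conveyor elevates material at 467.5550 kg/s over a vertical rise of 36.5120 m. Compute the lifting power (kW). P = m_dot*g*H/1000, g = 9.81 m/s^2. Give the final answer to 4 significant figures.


P = 467.5550 * 9.81 * 36.5120 / 1000
P = 167.5 kW


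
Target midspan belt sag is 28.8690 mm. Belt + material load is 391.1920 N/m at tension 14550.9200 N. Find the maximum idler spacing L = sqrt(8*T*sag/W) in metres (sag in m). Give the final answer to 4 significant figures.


sag = 28.8690/1000 = 0.028869 m
L = sqrt(8 * 14550.9200 * 0.028869 / 391.1920)
L = 2.931 m


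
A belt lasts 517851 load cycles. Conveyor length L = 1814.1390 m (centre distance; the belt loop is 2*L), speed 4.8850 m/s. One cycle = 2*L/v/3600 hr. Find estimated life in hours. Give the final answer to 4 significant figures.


cycle_time = 2 * 1814.1390 / 4.8850 / 3600 = 0.206316 hr
life = 517851 * 0.206316 = 106800 hours


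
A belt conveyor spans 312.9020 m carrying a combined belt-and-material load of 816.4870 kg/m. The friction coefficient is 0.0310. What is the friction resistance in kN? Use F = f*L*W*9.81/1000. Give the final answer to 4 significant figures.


F = 0.0310 * 312.9020 * 816.4870 * 9.81 / 1000
F = 77.69 kN


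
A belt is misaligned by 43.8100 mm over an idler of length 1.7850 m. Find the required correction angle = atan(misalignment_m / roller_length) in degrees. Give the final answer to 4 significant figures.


misalign_m = 43.8100 / 1000 = 0.043810 m
angle = atan(0.043810 / 1.7850)
angle = 1.406 deg


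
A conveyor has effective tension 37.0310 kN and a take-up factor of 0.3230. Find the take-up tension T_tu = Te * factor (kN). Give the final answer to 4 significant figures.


T_tu = 37.0310 * 0.3230
T_tu = 11.96 kN


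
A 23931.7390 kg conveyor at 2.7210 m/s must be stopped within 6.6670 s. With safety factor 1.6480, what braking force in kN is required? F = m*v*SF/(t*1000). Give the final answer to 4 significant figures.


F = 23931.7390 * 2.7210 / 6.6670 * 1.6480 / 1000
F = 16.10 kN


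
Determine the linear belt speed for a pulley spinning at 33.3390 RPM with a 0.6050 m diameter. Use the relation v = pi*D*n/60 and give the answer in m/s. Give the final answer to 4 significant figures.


v = pi * 0.6050 * 33.3390 / 60
v = 1.056 m/s


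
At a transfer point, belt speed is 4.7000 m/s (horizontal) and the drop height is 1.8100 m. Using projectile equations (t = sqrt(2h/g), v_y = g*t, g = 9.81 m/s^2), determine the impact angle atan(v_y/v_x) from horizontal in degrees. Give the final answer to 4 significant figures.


t = sqrt(2*1.8100/9.81) = 0.607463 s
v_y = 9.81 * 0.607463 = 5.95921 m/s
angle = atan(5.95921 / 4.7000) = 51.74 deg


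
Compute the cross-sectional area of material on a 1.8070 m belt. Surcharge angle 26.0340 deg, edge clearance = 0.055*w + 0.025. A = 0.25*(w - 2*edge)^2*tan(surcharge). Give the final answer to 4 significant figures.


edge = 0.055*1.8070 + 0.025 = 0.124385 m
ew = 1.8070 - 2*0.124385 = 1.55823 m
A = 0.25 * 1.55823^2 * tan(26.0340 deg)
A = 0.2965 m^2


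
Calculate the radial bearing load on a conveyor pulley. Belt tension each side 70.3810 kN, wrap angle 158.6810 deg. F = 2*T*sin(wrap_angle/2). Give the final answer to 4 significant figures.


F = 2 * 70.3810 * sin(158.6810/2 deg)
F = 138.3 kN


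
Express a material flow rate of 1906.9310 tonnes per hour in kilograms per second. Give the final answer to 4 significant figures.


m_dot = 1906.9310 * 1000 / 3600
m_dot = 529.7 kg/s


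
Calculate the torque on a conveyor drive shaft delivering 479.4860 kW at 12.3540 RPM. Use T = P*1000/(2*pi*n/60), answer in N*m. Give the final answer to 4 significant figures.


omega = 2*pi*12.3540/60 = 1.29371 rad/s
T = 479.4860*1000 / 1.29371
T = 370600 N*m


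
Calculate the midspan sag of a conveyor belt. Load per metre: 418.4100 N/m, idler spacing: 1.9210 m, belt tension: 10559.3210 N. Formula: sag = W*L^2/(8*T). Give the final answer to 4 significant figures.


sag = 418.4100 * 1.9210^2 / (8 * 10559.3210)
sag = 0.01828 m


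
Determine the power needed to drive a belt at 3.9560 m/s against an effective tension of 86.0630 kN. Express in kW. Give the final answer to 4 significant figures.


P = Te * v = 86.0630 * 3.9560
P = 340.5 kW


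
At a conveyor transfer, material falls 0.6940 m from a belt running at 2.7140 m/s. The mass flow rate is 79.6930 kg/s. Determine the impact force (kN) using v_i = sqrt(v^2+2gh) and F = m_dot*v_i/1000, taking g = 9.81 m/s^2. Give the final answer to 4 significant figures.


v_i = sqrt(2.7140^2 + 2*9.81*0.6940) = 4.58062 m/s
F = 79.6930 * 4.58062 / 1000
F = 0.3650 kN


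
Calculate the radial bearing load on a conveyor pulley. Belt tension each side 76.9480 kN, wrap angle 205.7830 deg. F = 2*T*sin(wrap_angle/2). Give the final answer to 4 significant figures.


F = 2 * 76.9480 * sin(205.7830/2 deg)
F = 150.0 kN


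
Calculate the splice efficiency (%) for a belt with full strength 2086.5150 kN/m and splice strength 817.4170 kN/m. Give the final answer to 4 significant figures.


Eff = 817.4170 / 2086.5150 * 100
Eff = 39.18 %


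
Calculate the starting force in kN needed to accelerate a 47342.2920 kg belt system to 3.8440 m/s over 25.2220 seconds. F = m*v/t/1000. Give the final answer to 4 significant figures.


F = 47342.2920 * 3.8440 / 25.2220 / 1000
F = 7.215 kN


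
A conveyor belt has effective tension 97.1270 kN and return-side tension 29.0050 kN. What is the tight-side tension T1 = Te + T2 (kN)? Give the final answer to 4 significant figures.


T1 = Te + T2 = 97.1270 + 29.0050
T1 = 126.1 kN


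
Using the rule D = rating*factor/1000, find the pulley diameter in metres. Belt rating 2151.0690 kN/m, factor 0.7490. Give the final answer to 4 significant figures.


D = 2151.0690 * 0.7490 / 1000
D = 1.611 m


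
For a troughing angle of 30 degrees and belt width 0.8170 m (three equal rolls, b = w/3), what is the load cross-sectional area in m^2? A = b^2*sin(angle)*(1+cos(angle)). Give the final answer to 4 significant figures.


b = 0.8170/3 = 0.272333 m
A = 0.272333^2 * sin(30 deg) * (1 + cos(30 deg))
A = 0.06920 m^2


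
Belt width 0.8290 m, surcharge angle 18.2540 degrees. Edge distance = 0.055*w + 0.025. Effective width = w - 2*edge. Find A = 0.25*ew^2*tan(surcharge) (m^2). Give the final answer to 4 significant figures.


edge = 0.055*0.8290 + 0.025 = 0.070595 m
ew = 0.8290 - 2*0.070595 = 0.68781 m
A = 0.25 * 0.68781^2 * tan(18.2540 deg)
A = 0.03901 m^2


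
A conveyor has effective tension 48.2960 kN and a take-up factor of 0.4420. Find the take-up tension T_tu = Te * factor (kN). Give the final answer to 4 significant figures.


T_tu = 48.2960 * 0.4420
T_tu = 21.35 kN


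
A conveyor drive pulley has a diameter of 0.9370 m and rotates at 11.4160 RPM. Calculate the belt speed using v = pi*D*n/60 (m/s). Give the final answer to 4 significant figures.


v = pi * 0.9370 * 11.4160 / 60
v = 0.5601 m/s


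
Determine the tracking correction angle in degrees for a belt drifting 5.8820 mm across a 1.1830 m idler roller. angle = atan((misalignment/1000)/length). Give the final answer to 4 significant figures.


misalign_m = 5.8820 / 1000 = 0.005882 m
angle = atan(0.005882 / 1.1830)
angle = 0.2849 deg


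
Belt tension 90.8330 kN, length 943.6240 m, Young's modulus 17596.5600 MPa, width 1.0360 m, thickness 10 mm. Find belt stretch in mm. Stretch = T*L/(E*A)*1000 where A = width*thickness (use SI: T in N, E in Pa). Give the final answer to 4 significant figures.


A = 1.0360 * 0.01 = 0.01036 m^2
Stretch = 90.8330*1000 * 943.6240 / (17596.5600e6 * 0.01036) * 1000
Stretch = 470.2 mm


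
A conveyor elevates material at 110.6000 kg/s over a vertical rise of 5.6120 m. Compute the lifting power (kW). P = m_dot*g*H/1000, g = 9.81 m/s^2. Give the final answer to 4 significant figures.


P = 110.6000 * 9.81 * 5.6120 / 1000
P = 6.089 kW


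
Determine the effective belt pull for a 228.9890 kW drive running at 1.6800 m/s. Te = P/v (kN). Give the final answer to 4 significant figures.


Te = P / v = 228.9890 / 1.6800
Te = 136.3 kN


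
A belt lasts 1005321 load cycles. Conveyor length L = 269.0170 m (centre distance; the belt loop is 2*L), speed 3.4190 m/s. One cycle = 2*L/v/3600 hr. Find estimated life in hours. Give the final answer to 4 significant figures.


cycle_time = 2 * 269.0170 / 3.4190 / 3600 = 0.0437127 hr
life = 1005321 * 0.0437127 = 43950 hours


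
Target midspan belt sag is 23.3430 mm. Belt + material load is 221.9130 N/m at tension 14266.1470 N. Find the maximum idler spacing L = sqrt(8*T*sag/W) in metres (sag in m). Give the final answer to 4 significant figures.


sag = 23.3430/1000 = 0.023343 m
L = sqrt(8 * 14266.1470 * 0.023343 / 221.9130)
L = 3.465 m


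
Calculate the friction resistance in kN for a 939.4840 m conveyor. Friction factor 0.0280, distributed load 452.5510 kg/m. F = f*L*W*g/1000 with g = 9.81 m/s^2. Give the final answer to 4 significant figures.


F = 0.0280 * 939.4840 * 452.5510 * 9.81 / 1000
F = 116.8 kN


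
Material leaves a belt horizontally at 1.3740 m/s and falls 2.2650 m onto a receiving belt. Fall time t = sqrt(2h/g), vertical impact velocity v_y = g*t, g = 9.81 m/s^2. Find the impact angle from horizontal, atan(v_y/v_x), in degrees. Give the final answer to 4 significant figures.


t = sqrt(2*2.2650/9.81) = 0.679539 s
v_y = 9.81 * 0.679539 = 6.66628 m/s
angle = atan(6.66628 / 1.3740) = 78.35 deg


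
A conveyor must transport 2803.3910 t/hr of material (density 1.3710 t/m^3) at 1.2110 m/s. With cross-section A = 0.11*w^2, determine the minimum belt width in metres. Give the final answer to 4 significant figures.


A_req = 2803.3910 / (1.2110 * 1.3710 * 3600) = 0.469029 m^2
w = sqrt(0.469029 / 0.11)
w = 2.065 m


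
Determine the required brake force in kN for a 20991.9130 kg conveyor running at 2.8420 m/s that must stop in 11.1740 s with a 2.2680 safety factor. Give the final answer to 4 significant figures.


F = 20991.9130 * 2.8420 / 11.1740 * 2.2680 / 1000
F = 12.11 kN


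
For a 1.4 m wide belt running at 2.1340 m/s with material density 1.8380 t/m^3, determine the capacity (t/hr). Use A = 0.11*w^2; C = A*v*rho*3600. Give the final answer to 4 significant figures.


A = 0.11 * 1.4^2 = 0.2156 m^2
C = 0.2156 * 2.1340 * 1.8380 * 3600
C = 3044 t/hr


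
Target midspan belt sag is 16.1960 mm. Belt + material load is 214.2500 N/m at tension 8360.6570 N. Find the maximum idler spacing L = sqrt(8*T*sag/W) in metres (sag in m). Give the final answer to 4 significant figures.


sag = 16.1960/1000 = 0.016196 m
L = sqrt(8 * 8360.6570 * 0.016196 / 214.2500)
L = 2.249 m


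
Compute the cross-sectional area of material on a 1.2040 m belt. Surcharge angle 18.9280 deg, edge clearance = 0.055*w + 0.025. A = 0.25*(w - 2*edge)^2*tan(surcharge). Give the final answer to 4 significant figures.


edge = 0.055*1.2040 + 0.025 = 0.09122 m
ew = 1.2040 - 2*0.09122 = 1.02156 m
A = 0.25 * 1.02156^2 * tan(18.9280 deg)
A = 0.08947 m^2
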